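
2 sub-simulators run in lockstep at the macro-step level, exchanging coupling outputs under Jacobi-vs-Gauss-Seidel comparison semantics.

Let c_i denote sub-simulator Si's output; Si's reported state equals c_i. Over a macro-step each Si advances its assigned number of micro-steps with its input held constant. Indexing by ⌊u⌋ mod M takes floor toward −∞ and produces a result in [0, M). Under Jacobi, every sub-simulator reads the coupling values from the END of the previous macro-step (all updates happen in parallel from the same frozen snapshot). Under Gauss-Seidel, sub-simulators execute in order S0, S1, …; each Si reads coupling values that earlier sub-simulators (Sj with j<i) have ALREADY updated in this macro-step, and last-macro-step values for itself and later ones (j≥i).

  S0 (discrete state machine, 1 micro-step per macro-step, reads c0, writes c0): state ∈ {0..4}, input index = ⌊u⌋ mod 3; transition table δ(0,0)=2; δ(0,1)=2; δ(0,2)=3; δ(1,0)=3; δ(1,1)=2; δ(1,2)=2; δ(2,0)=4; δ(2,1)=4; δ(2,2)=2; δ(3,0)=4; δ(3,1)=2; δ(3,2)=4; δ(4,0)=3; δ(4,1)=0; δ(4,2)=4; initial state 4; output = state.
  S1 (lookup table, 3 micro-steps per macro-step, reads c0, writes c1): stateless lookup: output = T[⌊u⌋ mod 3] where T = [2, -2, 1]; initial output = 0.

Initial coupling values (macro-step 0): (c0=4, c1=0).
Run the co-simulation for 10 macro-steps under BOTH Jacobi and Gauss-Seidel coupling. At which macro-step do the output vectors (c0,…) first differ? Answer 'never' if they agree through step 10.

first divergence at macro-step: 1

[Jacobi] macro 1: S0 reads c0=4 → after 1×micro: 0; S1 reads c0=4 → after 3×micro: -2 ⇒ (c0=0, c1=-2)
[Jacobi] macro 2: S0 reads c0=0 → after 1×micro: 2; S1 reads c0=0 → after 3×micro: 2 ⇒ (c0=2, c1=2)
[Jacobi] macro 3: S0 reads c0=2 → after 1×micro: 2; S1 reads c0=2 → after 3×micro: 1 ⇒ (c0=2, c1=1)
[Jacobi] macro 4: S0 reads c0=2 → after 1×micro: 2; S1 reads c0=2 → after 3×micro: 1 ⇒ (c0=2, c1=1)
[Jacobi] macro 5: S0 reads c0=2 → after 1×micro: 2; S1 reads c0=2 → after 3×micro: 1 ⇒ (c0=2, c1=1)
[Jacobi] macro 6: S0 reads c0=2 → after 1×micro: 2; S1 reads c0=2 → after 3×micro: 1 ⇒ (c0=2, c1=1)
[Jacobi] macro 7: S0 reads c0=2 → after 1×micro: 2; S1 reads c0=2 → after 3×micro: 1 ⇒ (c0=2, c1=1)
[Jacobi] macro 8: S0 reads c0=2 → after 1×micro: 2; S1 reads c0=2 → after 3×micro: 1 ⇒ (c0=2, c1=1)
[Jacobi] macro 9: S0 reads c0=2 → after 1×micro: 2; S1 reads c0=2 → after 3×micro: 1 ⇒ (c0=2, c1=1)
[Jacobi] macro 10: S0 reads c0=2 → after 1×micro: 2; S1 reads c0=2 → after 3×micro: 1 ⇒ (c0=2, c1=1)
[Gauss-Seidel] macro 1: S0 reads c0=4 → after 1×micro: 0; S1 reads c0=0 → after 3×micro: 2 ⇒ (c0=0, c1=2)
[Gauss-Seidel] macro 2: S0 reads c0=0 → after 1×micro: 2; S1 reads c0=2 → after 3×micro: 1 ⇒ (c0=2, c1=1)
[Gauss-Seidel] macro 3: S0 reads c0=2 → after 1×micro: 2; S1 reads c0=2 → after 3×micro: 1 ⇒ (c0=2, c1=1)
[Gauss-Seidel] macro 4: S0 reads c0=2 → after 1×micro: 2; S1 reads c0=2 → after 3×micro: 1 ⇒ (c0=2, c1=1)
[Gauss-Seidel] macro 5: S0 reads c0=2 → after 1×micro: 2; S1 reads c0=2 → after 3×micro: 1 ⇒ (c0=2, c1=1)
[Gauss-Seidel] macro 6: S0 reads c0=2 → after 1×micro: 2; S1 reads c0=2 → after 3×micro: 1 ⇒ (c0=2, c1=1)
[Gauss-Seidel] macro 7: S0 reads c0=2 → after 1×micro: 2; S1 reads c0=2 → after 3×micro: 1 ⇒ (c0=2, c1=1)
[Gauss-Seidel] macro 8: S0 reads c0=2 → after 1×micro: 2; S1 reads c0=2 → after 3×micro: 1 ⇒ (c0=2, c1=1)
[Gauss-Seidel] macro 9: S0 reads c0=2 → after 1×micro: 2; S1 reads c0=2 → after 3×micro: 1 ⇒ (c0=2, c1=1)
[Gauss-Seidel] macro 10: S0 reads c0=2 → after 1×micro: 2; S1 reads c0=2 → after 3×micro: 1 ⇒ (c0=2, c1=1)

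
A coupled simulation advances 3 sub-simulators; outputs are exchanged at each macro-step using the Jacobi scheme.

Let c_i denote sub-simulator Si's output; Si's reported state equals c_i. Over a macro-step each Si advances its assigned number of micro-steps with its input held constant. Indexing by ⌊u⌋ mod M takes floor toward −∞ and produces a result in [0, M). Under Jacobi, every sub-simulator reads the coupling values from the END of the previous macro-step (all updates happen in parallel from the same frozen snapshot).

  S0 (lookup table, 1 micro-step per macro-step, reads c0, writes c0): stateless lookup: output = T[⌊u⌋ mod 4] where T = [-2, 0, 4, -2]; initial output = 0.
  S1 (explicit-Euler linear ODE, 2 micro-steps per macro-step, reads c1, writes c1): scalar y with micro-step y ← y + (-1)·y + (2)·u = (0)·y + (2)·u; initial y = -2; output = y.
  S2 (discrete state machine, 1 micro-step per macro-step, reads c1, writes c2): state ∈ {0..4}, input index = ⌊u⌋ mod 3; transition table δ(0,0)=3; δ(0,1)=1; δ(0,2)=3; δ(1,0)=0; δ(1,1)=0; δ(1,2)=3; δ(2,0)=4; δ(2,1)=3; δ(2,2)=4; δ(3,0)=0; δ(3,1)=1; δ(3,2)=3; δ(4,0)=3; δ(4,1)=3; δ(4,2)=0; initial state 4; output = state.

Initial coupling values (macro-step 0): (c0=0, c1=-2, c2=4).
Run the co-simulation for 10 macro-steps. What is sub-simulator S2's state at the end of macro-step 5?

macro 1: S0 reads c0=0 → after 1×micro: -2; S1 reads c1=-2 → after 2×micro: -4; S2 reads c1=-2 → after 1×micro: 3 ⇒ (c0=-2, c1=-4, c2=3)
macro 2: S0 reads c0=-2 → after 1×micro: 4; S1 reads c1=-4 → after 2×micro: -8; S2 reads c1=-4 → after 1×micro: 3 ⇒ (c0=4, c1=-8, c2=3)
macro 3: S0 reads c0=4 → after 1×micro: -2; S1 reads c1=-8 → after 2×micro: -16; S2 reads c1=-8 → after 1×micro: 1 ⇒ (c0=-2, c1=-16, c2=1)
macro 4: S0 reads c0=-2 → after 1×micro: 4; S1 reads c1=-16 → after 2×micro: -32; S2 reads c1=-16 → after 1×micro: 3 ⇒ (c0=4, c1=-32, c2=3)
macro 5: S0 reads c0=4 → after 1×micro: -2; S1 reads c1=-32 → after 2×micro: -64; S2 reads c1=-32 → after 1×micro: 1 ⇒ (c0=-2, c1=-64, c2=1)
macro 6: S0 reads c0=-2 → after 1×micro: 4; S1 reads c1=-64 → after 2×micro: -128; S2 reads c1=-64 → after 1×micro: 3 ⇒ (c0=4, c1=-128, c2=3)
macro 7: S0 reads c0=4 → after 1×micro: -2; S1 reads c1=-128 → after 2×micro: -256; S2 reads c1=-128 → after 1×micro: 1 ⇒ (c0=-2, c1=-256, c2=1)
macro 8: S0 reads c0=-2 → after 1×micro: 4; S1 reads c1=-256 → after 2×micro: -512; S2 reads c1=-256 → after 1×micro: 3 ⇒ (c0=4, c1=-512, c2=3)
macro 9: S0 reads c0=4 → after 1×micro: -2; S1 reads c1=-512 → after 2×micro: -1024; S2 reads c1=-512 → after 1×micro: 1 ⇒ (c0=-2, c1=-1024, c2=1)
macro 10: S0 reads c0=-2 → after 1×micro: 4; S1 reads c1=-1024 → after 2×micro: -2048; S2 reads c1=-1024 → after 1×micro: 3 ⇒ (c0=4, c1=-2048, c2=3)

S2 state at macro-step 5 = 1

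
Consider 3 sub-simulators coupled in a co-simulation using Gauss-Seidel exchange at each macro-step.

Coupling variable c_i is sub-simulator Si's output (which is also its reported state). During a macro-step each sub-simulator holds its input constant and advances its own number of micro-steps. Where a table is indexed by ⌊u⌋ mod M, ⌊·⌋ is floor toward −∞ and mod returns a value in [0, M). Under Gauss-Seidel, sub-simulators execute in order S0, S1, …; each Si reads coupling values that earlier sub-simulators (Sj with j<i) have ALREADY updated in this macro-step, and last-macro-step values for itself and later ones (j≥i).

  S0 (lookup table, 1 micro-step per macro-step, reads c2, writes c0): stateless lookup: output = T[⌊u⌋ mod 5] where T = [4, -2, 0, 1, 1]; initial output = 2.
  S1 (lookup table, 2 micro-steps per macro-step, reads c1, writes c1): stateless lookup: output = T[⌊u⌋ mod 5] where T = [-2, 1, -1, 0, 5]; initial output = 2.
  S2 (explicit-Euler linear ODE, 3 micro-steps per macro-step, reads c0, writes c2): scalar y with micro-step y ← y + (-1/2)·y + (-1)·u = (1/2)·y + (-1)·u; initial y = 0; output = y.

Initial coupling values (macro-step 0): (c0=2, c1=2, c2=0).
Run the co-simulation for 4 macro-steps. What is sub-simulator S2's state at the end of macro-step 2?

macro 1: S0 reads c2=0 → after 1×micro: 4; S1 reads c1=2 → after 2×micro: -1; S2 reads c0=4 → after 3×micro: -7 ⇒ (c0=4, c1=-1, c2=-7)
macro 2: S0 reads c2=-7 → after 1×micro: 1; S1 reads c1=-1 → after 2×micro: 5; S2 reads c0=1 → after 3×micro: -21/8 ⇒ (c0=1, c1=5, c2=-21/8)
macro 3: S0 reads c2=-21/8 → after 1×micro: 0; S1 reads c1=5 → after 2×micro: -2; S2 reads c0=0 → after 3×micro: -21/64 ⇒ (c0=0, c1=-2, c2=-21/64)
macro 4: S0 reads c2=-21/64 → after 1×micro: 1; S1 reads c1=-2 → after 2×micro: 0; S2 reads c0=1 → after 3×micro: -917/512 ⇒ (c0=1, c1=0, c2=-917/512)

S2 state at macro-step 2 = -21/8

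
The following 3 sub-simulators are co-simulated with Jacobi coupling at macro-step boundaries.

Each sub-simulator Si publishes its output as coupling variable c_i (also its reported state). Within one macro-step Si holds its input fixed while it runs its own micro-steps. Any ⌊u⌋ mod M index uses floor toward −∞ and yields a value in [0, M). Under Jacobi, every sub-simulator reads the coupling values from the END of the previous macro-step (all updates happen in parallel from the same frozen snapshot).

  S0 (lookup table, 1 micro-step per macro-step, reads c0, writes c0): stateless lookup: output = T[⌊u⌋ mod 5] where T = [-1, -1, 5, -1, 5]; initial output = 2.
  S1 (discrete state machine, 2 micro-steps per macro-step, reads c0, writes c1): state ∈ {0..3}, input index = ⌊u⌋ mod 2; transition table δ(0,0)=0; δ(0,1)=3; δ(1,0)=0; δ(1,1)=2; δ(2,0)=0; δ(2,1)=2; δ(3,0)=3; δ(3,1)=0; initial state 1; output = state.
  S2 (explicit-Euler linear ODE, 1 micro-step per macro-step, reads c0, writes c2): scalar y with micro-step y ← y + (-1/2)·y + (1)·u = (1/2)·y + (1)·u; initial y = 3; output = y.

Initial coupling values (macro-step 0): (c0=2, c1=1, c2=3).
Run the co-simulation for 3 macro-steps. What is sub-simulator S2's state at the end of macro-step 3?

S2 state at macro-step 3 = 19/8

macro 1: S0 reads c0=2 → after 1×micro: 5; S1 reads c0=2 → after 2×micro: 0; S2 reads c0=2 → after 1×micro: 7/2 ⇒ (c0=5, c1=0, c2=7/2)
macro 2: S0 reads c0=5 → after 1×micro: -1; S1 reads c0=5 → after 2×micro: 0; S2 reads c0=5 → after 1×micro: 27/4 ⇒ (c0=-1, c1=0, c2=27/4)
macro 3: S0 reads c0=-1 → after 1×micro: 5; S1 reads c0=-1 → after 2×micro: 0; S2 reads c0=-1 → after 1×micro: 19/8 ⇒ (c0=5, c1=0, c2=19/8)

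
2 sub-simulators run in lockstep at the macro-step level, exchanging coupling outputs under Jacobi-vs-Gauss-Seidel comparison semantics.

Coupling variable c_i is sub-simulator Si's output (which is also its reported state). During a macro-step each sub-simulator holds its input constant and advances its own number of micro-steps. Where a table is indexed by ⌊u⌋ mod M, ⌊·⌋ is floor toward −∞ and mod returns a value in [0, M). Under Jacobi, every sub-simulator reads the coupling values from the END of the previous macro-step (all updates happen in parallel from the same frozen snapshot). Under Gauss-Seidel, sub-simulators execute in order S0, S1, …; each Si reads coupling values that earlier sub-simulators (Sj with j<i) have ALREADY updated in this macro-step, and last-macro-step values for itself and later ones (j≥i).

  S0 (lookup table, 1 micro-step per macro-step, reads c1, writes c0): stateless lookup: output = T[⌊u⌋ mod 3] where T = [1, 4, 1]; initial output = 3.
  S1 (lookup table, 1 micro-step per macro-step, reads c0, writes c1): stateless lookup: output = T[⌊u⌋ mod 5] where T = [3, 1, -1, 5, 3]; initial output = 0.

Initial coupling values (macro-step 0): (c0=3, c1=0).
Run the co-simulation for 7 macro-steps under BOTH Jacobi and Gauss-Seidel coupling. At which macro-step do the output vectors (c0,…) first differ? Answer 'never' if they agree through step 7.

[Jacobi] macro 1: S0 reads c1=0 → after 1×micro: 1; S1 reads c0=3 → after 1×micro: 5 ⇒ (c0=1, c1=5)
[Jacobi] macro 2: S0 reads c1=5 → after 1×micro: 1; S1 reads c0=1 → after 1×micro: 1 ⇒ (c0=1, c1=1)
[Jacobi] macro 3: S0 reads c1=1 → after 1×micro: 4; S1 reads c0=1 → after 1×micro: 1 ⇒ (c0=4, c1=1)
[Jacobi] macro 4: S0 reads c1=1 → after 1×micro: 4; S1 reads c0=4 → after 1×micro: 3 ⇒ (c0=4, c1=3)
[Jacobi] macro 5: S0 reads c1=3 → after 1×micro: 1; S1 reads c0=4 → after 1×micro: 3 ⇒ (c0=1, c1=3)
[Jacobi] macro 6: S0 reads c1=3 → after 1×micro: 1; S1 reads c0=1 → after 1×micro: 1 ⇒ (c0=1, c1=1)
[Jacobi] macro 7: S0 reads c1=1 → after 1×micro: 4; S1 reads c0=1 → after 1×micro: 1 ⇒ (c0=4, c1=1)
[Gauss-Seidel] macro 1: S0 reads c1=0 → after 1×micro: 1; S1 reads c0=1 → after 1×micro: 1 ⇒ (c0=1, c1=1)
[Gauss-Seidel] macro 2: S0 reads c1=1 → after 1×micro: 4; S1 reads c0=4 → after 1×micro: 3 ⇒ (c0=4, c1=3)
[Gauss-Seidel] macro 3: S0 reads c1=3 → after 1×micro: 1; S1 reads c0=1 → after 1×micro: 1 ⇒ (c0=1, c1=1)
[Gauss-Seidel] macro 4: S0 reads c1=1 → after 1×micro: 4; S1 reads c0=4 → after 1×micro: 3 ⇒ (c0=4, c1=3)
[Gauss-Seidel] macro 5: S0 reads c1=3 → after 1×micro: 1; S1 reads c0=1 → after 1×micro: 1 ⇒ (c0=1, c1=1)
[Gauss-Seidel] macro 6: S0 reads c1=1 → after 1×micro: 4; S1 reads c0=4 → after 1×micro: 3 ⇒ (c0=4, c1=3)
[Gauss-Seidel] macro 7: S0 reads c1=3 → after 1×micro: 1; S1 reads c0=1 → after 1×micro: 1 ⇒ (c0=1, c1=1)

first divergence at macro-step: 1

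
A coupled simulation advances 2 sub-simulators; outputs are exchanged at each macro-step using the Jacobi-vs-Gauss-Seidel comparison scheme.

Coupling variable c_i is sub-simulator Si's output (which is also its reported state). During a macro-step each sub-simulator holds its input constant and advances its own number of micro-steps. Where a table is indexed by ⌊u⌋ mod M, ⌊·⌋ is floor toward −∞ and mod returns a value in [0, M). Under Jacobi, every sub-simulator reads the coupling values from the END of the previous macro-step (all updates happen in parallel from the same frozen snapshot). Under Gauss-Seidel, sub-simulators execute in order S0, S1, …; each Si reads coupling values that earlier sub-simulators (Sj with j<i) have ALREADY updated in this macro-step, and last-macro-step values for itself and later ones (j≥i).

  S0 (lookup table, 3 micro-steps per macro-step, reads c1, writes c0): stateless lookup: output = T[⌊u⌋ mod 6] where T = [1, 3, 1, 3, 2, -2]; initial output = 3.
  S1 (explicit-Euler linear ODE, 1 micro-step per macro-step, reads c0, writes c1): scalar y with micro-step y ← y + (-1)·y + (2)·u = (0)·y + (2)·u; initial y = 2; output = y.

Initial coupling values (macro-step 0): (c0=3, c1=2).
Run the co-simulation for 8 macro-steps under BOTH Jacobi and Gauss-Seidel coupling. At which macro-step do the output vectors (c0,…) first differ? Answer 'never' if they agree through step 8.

first divergence at macro-step: 1

[Jacobi] macro 1: S0 reads c1=2 → after 3×micro: 1; S1 reads c0=3 → after 1×micro: 6 ⇒ (c0=1, c1=6)
[Jacobi] macro 2: S0 reads c1=6 → after 3×micro: 1; S1 reads c0=1 → after 1×micro: 2 ⇒ (c0=1, c1=2)
[Jacobi] macro 3: S0 reads c1=2 → after 3×micro: 1; S1 reads c0=1 → after 1×micro: 2 ⇒ (c0=1, c1=2)
[Jacobi] macro 4: S0 reads c1=2 → after 3×micro: 1; S1 reads c0=1 → after 1×micro: 2 ⇒ (c0=1, c1=2)
[Jacobi] macro 5: S0 reads c1=2 → after 3×micro: 1; S1 reads c0=1 → after 1×micro: 2 ⇒ (c0=1, c1=2)
[Jacobi] macro 6: S0 reads c1=2 → after 3×micro: 1; S1 reads c0=1 → after 1×micro: 2 ⇒ (c0=1, c1=2)
[Jacobi] macro 7: S0 reads c1=2 → after 3×micro: 1; S1 reads c0=1 → after 1×micro: 2 ⇒ (c0=1, c1=2)
[Jacobi] macro 8: S0 reads c1=2 → after 3×micro: 1; S1 reads c0=1 → after 1×micro: 2 ⇒ (c0=1, c1=2)
[Gauss-Seidel] macro 1: S0 reads c1=2 → after 3×micro: 1; S1 reads c0=1 → after 1×micro: 2 ⇒ (c0=1, c1=2)
[Gauss-Seidel] macro 2: S0 reads c1=2 → after 3×micro: 1; S1 reads c0=1 → after 1×micro: 2 ⇒ (c0=1, c1=2)
[Gauss-Seidel] macro 3: S0 reads c1=2 → after 3×micro: 1; S1 reads c0=1 → after 1×micro: 2 ⇒ (c0=1, c1=2)
[Gauss-Seidel] macro 4: S0 reads c1=2 → after 3×micro: 1; S1 reads c0=1 → after 1×micro: 2 ⇒ (c0=1, c1=2)
[Gauss-Seidel] macro 5: S0 reads c1=2 → after 3×micro: 1; S1 reads c0=1 → after 1×micro: 2 ⇒ (c0=1, c1=2)
[Gauss-Seidel] macro 6: S0 reads c1=2 → after 3×micro: 1; S1 reads c0=1 → after 1×micro: 2 ⇒ (c0=1, c1=2)
[Gauss-Seidel] macro 7: S0 reads c1=2 → after 3×micro: 1; S1 reads c0=1 → after 1×micro: 2 ⇒ (c0=1, c1=2)
[Gauss-Seidel] macro 8: S0 reads c1=2 → after 3×micro: 1; S1 reads c0=1 → after 1×micro: 2 ⇒ (c0=1, c1=2)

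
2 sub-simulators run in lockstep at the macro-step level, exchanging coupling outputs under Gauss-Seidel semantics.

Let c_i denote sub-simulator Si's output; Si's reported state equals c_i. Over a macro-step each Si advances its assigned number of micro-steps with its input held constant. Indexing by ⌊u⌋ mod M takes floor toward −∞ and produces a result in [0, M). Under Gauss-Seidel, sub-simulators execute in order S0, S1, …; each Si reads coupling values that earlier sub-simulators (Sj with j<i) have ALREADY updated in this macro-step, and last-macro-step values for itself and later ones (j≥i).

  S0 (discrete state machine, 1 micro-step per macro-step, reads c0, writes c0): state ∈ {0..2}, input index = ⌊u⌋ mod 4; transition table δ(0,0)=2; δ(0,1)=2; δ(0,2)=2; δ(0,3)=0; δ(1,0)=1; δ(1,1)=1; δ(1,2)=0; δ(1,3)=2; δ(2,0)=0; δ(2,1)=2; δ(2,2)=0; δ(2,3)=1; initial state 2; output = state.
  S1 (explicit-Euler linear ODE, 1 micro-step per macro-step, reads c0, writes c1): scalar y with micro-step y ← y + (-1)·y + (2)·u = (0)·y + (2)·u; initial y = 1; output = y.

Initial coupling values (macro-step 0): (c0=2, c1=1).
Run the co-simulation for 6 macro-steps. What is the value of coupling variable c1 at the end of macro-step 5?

c1 at macro-step 5 = 0

macro 1: S0 reads c0=2 → after 1×micro: 0; S1 reads c0=0 → after 1×micro: 0 ⇒ (c0=0, c1=0)
macro 2: S0 reads c0=0 → after 1×micro: 2; S1 reads c0=2 → after 1×micro: 4 ⇒ (c0=2, c1=4)
macro 3: S0 reads c0=2 → after 1×micro: 0; S1 reads c0=0 → after 1×micro: 0 ⇒ (c0=0, c1=0)
macro 4: S0 reads c0=0 → after 1×micro: 2; S1 reads c0=2 → after 1×micro: 4 ⇒ (c0=2, c1=4)
macro 5: S0 reads c0=2 → after 1×micro: 0; S1 reads c0=0 → after 1×micro: 0 ⇒ (c0=0, c1=0)
macro 6: S0 reads c0=0 → after 1×micro: 2; S1 reads c0=2 → after 1×micro: 4 ⇒ (c0=2, c1=4)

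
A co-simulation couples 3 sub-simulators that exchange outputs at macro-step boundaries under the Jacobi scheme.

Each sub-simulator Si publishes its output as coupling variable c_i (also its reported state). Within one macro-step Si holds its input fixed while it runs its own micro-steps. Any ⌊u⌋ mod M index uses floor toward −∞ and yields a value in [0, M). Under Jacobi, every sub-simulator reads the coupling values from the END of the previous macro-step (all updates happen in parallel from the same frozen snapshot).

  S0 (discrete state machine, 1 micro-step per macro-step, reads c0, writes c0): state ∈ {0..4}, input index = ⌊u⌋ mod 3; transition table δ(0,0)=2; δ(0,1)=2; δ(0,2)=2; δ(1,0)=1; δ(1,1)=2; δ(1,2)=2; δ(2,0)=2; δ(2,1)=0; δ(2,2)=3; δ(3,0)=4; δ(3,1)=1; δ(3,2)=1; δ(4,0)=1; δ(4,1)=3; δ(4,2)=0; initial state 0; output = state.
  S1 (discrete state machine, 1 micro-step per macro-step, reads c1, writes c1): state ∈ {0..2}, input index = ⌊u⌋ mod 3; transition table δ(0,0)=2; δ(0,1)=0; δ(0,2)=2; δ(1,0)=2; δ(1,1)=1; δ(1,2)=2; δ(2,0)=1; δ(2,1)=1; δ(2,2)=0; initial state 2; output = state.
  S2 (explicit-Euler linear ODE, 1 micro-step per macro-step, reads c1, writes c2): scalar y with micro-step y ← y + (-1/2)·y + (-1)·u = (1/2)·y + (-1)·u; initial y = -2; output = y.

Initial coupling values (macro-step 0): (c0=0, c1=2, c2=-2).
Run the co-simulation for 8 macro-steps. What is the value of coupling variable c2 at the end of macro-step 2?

macro 1: S0 reads c0=0 → after 1×micro: 2; S1 reads c1=2 → after 1×micro: 0; S2 reads c1=2 → after 1×micro: -3 ⇒ (c0=2, c1=0, c2=-3)
macro 2: S0 reads c0=2 → after 1×micro: 3; S1 reads c1=0 → after 1×micro: 2; S2 reads c1=0 → after 1×micro: -3/2 ⇒ (c0=3, c1=2, c2=-3/2)
macro 3: S0 reads c0=3 → after 1×micro: 4; S1 reads c1=2 → after 1×micro: 0; S2 reads c1=2 → after 1×micro: -11/4 ⇒ (c0=4, c1=0, c2=-11/4)
macro 4: S0 reads c0=4 → after 1×micro: 3; S1 reads c1=0 → after 1×micro: 2; S2 reads c1=0 → after 1×micro: -11/8 ⇒ (c0=3, c1=2, c2=-11/8)
macro 5: S0 reads c0=3 → after 1×micro: 4; S1 reads c1=2 → after 1×micro: 0; S2 reads c1=2 → after 1×micro: -43/16 ⇒ (c0=4, c1=0, c2=-43/16)
macro 6: S0 reads c0=4 → after 1×micro: 3; S1 reads c1=0 → after 1×micro: 2; S2 reads c1=0 → after 1×micro: -43/32 ⇒ (c0=3, c1=2, c2=-43/32)
macro 7: S0 reads c0=3 → after 1×micro: 4; S1 reads c1=2 → after 1×micro: 0; S2 reads c1=2 → after 1×micro: -171/64 ⇒ (c0=4, c1=0, c2=-171/64)
macro 8: S0 reads c0=4 → after 1×micro: 3; S1 reads c1=0 → after 1×micro: 2; S2 reads c1=0 → after 1×micro: -171/128 ⇒ (c0=3, c1=2, c2=-171/128)

c2 at macro-step 2 = -3/2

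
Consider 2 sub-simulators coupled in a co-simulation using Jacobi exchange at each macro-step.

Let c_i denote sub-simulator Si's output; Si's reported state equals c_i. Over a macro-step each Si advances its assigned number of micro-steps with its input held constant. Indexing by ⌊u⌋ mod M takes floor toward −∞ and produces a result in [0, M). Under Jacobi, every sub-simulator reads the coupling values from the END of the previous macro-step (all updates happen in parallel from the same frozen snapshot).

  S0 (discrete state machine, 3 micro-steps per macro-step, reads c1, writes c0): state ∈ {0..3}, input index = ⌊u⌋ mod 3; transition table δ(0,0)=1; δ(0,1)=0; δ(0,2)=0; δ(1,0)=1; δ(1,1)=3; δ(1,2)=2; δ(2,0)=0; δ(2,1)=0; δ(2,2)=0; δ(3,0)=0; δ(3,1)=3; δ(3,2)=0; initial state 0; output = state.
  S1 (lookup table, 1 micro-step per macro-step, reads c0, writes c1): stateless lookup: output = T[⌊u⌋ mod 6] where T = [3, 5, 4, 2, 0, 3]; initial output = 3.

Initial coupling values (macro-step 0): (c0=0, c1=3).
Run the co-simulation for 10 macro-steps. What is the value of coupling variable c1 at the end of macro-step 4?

macro 1: S0 reads c1=3 → after 3×micro: 1; S1 reads c0=0 → after 1×micro: 3 ⇒ (c0=1, c1=3)
macro 2: S0 reads c1=3 → after 3×micro: 1; S1 reads c0=1 → after 1×micro: 5 ⇒ (c0=1, c1=5)
macro 3: S0 reads c1=5 → after 3×micro: 0; S1 reads c0=1 → after 1×micro: 5 ⇒ (c0=0, c1=5)
macro 4: S0 reads c1=5 → after 3×micro: 0; S1 reads c0=0 → after 1×micro: 3 ⇒ (c0=0, c1=3)
macro 5: S0 reads c1=3 → after 3×micro: 1; S1 reads c0=0 → after 1×micro: 3 ⇒ (c0=1, c1=3)
macro 6: S0 reads c1=3 → after 3×micro: 1; S1 reads c0=1 → after 1×micro: 5 ⇒ (c0=1, c1=5)
macro 7: S0 reads c1=5 → after 3×micro: 0; S1 reads c0=1 → after 1×micro: 5 ⇒ (c0=0, c1=5)
macro 8: S0 reads c1=5 → after 3×micro: 0; S1 reads c0=0 → after 1×micro: 3 ⇒ (c0=0, c1=3)
macro 9: S0 reads c1=3 → after 3×micro: 1; S1 reads c0=0 → after 1×micro: 3 ⇒ (c0=1, c1=3)
macro 10: S0 reads c1=3 → after 3×micro: 1; S1 reads c0=1 → after 1×micro: 5 ⇒ (c0=1, c1=5)

c1 at macro-step 4 = 3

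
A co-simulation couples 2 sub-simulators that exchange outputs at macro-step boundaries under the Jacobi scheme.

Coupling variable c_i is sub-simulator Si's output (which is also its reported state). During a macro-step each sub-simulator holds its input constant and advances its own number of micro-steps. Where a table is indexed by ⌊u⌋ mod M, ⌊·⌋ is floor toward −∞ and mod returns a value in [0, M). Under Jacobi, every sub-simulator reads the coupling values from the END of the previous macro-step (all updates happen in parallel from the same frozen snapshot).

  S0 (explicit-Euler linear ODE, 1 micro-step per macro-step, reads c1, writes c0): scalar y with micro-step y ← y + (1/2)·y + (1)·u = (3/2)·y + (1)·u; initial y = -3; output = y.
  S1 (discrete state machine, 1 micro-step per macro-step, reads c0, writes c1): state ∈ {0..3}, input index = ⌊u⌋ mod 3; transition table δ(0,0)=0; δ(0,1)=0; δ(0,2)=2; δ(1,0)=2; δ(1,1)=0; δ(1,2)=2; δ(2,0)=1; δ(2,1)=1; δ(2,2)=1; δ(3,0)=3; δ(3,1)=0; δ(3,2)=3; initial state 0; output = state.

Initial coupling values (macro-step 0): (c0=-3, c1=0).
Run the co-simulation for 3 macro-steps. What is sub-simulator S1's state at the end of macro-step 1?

macro 1: S0 reads c1=0 → after 1×micro: -9/2; S1 reads c0=-3 → after 1×micro: 0 ⇒ (c0=-9/2, c1=0)
macro 2: S0 reads c1=0 → after 1×micro: -27/4; S1 reads c0=-9/2 → after 1×micro: 0 ⇒ (c0=-27/4, c1=0)
macro 3: S0 reads c1=0 → after 1×micro: -81/8; S1 reads c0=-27/4 → after 1×micro: 2 ⇒ (c0=-81/8, c1=2)

S1 state at macro-step 1 = 0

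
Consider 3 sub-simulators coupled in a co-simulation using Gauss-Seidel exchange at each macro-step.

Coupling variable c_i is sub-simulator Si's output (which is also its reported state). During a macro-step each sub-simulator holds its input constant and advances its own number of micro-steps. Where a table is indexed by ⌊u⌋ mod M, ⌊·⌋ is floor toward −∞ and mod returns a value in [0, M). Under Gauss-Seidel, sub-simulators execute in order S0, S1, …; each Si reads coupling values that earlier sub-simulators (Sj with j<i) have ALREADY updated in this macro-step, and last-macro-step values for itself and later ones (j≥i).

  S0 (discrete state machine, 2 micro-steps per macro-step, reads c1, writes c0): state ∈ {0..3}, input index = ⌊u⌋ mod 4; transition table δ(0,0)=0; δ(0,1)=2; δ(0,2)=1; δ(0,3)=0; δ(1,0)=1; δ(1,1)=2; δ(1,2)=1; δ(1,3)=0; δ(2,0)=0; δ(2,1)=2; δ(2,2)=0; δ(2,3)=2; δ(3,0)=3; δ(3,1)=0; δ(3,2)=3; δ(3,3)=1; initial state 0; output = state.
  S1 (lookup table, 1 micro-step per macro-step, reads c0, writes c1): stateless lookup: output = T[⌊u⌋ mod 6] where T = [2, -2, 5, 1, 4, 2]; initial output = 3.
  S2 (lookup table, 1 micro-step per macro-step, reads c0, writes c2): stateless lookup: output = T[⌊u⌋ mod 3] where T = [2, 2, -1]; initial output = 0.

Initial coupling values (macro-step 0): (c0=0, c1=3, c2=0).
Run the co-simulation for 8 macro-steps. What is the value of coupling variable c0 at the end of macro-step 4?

macro 1: S0 reads c1=3 → after 2×micro: 0; S1 reads c0=0 → after 1×micro: 2; S2 reads c0=0 → after 1×micro: 2 ⇒ (c0=0, c1=2, c2=2)
macro 2: S0 reads c1=2 → after 2×micro: 1; S1 reads c0=1 → after 1×micro: -2; S2 reads c0=1 → after 1×micro: 2 ⇒ (c0=1, c1=-2, c2=2)
macro 3: S0 reads c1=-2 → after 2×micro: 1; S1 reads c0=1 → after 1×micro: -2; S2 reads c0=1 → after 1×micro: 2 ⇒ (c0=1, c1=-2, c2=2)
macro 4: S0 reads c1=-2 → after 2×micro: 1; S1 reads c0=1 → after 1×micro: -2; S2 reads c0=1 → after 1×micro: 2 ⇒ (c0=1, c1=-2, c2=2)
macro 5: S0 reads c1=-2 → after 2×micro: 1; S1 reads c0=1 → after 1×micro: -2; S2 reads c0=1 → after 1×micro: 2 ⇒ (c0=1, c1=-2, c2=2)
macro 6: S0 reads c1=-2 → after 2×micro: 1; S1 reads c0=1 → after 1×micro: -2; S2 reads c0=1 → after 1×micro: 2 ⇒ (c0=1, c1=-2, c2=2)
macro 7: S0 reads c1=-2 → after 2×micro: 1; S1 reads c0=1 → after 1×micro: -2; S2 reads c0=1 → after 1×micro: 2 ⇒ (c0=1, c1=-2, c2=2)
macro 8: S0 reads c1=-2 → after 2×micro: 1; S1 reads c0=1 → after 1×micro: -2; S2 reads c0=1 → after 1×micro: 2 ⇒ (c0=1, c1=-2, c2=2)

c0 at macro-step 4 = 1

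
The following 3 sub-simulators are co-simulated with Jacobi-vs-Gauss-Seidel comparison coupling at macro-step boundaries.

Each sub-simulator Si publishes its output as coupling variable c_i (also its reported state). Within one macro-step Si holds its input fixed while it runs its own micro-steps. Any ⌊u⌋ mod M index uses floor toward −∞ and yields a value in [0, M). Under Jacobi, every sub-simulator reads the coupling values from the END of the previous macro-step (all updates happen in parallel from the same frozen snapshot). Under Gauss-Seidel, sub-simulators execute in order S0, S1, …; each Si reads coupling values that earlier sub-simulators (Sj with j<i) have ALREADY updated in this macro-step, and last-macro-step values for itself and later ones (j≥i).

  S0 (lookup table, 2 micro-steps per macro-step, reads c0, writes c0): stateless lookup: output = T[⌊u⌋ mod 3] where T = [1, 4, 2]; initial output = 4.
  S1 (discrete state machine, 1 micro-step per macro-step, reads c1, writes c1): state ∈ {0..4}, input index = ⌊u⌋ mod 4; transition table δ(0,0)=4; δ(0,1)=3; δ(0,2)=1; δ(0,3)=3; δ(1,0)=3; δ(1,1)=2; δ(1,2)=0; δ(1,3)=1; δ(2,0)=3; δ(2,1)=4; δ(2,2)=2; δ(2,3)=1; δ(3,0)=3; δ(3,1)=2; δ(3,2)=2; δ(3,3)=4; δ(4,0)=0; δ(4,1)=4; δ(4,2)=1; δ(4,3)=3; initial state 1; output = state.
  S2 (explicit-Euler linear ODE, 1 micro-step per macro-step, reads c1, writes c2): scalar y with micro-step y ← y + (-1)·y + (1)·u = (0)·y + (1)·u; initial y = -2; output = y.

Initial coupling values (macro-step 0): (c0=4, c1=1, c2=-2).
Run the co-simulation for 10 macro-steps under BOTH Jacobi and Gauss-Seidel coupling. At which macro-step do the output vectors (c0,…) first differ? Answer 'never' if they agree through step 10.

[Jacobi] macro 1: S0 reads c0=4 → after 2×micro: 4; S1 reads c1=1 → after 1×micro: 2; S2 reads c1=1 → after 1×micro: 1 ⇒ (c0=4, c1=2, c2=1)
[Jacobi] macro 2: S0 reads c0=4 → after 2×micro: 4; S1 reads c1=2 → after 1×micro: 2; S2 reads c1=2 → after 1×micro: 2 ⇒ (c0=4, c1=2, c2=2)
[Jacobi] macro 3: S0 reads c0=4 → after 2×micro: 4; S1 reads c1=2 → after 1×micro: 2; S2 reads c1=2 → after 1×micro: 2 ⇒ (c0=4, c1=2, c2=2)
[Jacobi] macro 4: S0 reads c0=4 → after 2×micro: 4; S1 reads c1=2 → after 1×micro: 2; S2 reads c1=2 → after 1×micro: 2 ⇒ (c0=4, c1=2, c2=2)
[Jacobi] macro 5: S0 reads c0=4 → after 2×micro: 4; S1 reads c1=2 → after 1×micro: 2; S2 reads c1=2 → after 1×micro: 2 ⇒ (c0=4, c1=2, c2=2)
[Jacobi] macro 6: S0 reads c0=4 → after 2×micro: 4; S1 reads c1=2 → after 1×micro: 2; S2 reads c1=2 → after 1×micro: 2 ⇒ (c0=4, c1=2, c2=2)
[Jacobi] macro 7: S0 reads c0=4 → after 2×micro: 4; S1 reads c1=2 → after 1×micro: 2; S2 reads c1=2 → after 1×micro: 2 ⇒ (c0=4, c1=2, c2=2)
[Jacobi] macro 8: S0 reads c0=4 → after 2×micro: 4; S1 reads c1=2 → after 1×micro: 2; S2 reads c1=2 → after 1×micro: 2 ⇒ (c0=4, c1=2, c2=2)
[Jacobi] macro 9: S0 reads c0=4 → after 2×micro: 4; S1 reads c1=2 → after 1×micro: 2; S2 reads c1=2 → after 1×micro: 2 ⇒ (c0=4, c1=2, c2=2)
[Jacobi] macro 10: S0 reads c0=4 → after 2×micro: 4; S1 reads c1=2 → after 1×micro: 2; S2 reads c1=2 → after 1×micro: 2 ⇒ (c0=4, c1=2, c2=2)
[Gauss-Seidel] macro 1: S0 reads c0=4 → after 2×micro: 4; S1 reads c1=1 → after 1×micro: 2; S2 reads c1=2 → after 1×micro: 2 ⇒ (c0=4, c1=2, c2=2)
[Gauss-Seidel] macro 2: S0 reads c0=4 → after 2×micro: 4; S1 reads c1=2 → after 1×micro: 2; S2 reads c1=2 → after 1×micro: 2 ⇒ (c0=4, c1=2, c2=2)
[Gauss-Seidel] macro 3: S0 reads c0=4 → after 2×micro: 4; S1 reads c1=2 → after 1×micro: 2; S2 reads c1=2 → after 1×micro: 2 ⇒ (c0=4, c1=2, c2=2)
[Gauss-Seidel] macro 4: S0 reads c0=4 → after 2×micro: 4; S1 reads c1=2 → after 1×micro: 2; S2 reads c1=2 → after 1×micro: 2 ⇒ (c0=4, c1=2, c2=2)
[Gauss-Seidel] macro 5: S0 reads c0=4 → after 2×micro: 4; S1 reads c1=2 → after 1×micro: 2; S2 reads c1=2 → after 1×micro: 2 ⇒ (c0=4, c1=2, c2=2)
[Gauss-Seidel] macro 6: S0 reads c0=4 → after 2×micro: 4; S1 reads c1=2 → after 1×micro: 2; S2 reads c1=2 → after 1×micro: 2 ⇒ (c0=4, c1=2, c2=2)
[Gauss-Seidel] macro 7: S0 reads c0=4 → after 2×micro: 4; S1 reads c1=2 → after 1×micro: 2; S2 reads c1=2 → after 1×micro: 2 ⇒ (c0=4, c1=2, c2=2)
[Gauss-Seidel] macro 8: S0 reads c0=4 → after 2×micro: 4; S1 reads c1=2 → after 1×micro: 2; S2 reads c1=2 → after 1×micro: 2 ⇒ (c0=4, c1=2, c2=2)
[Gauss-Seidel] macro 9: S0 reads c0=4 → after 2×micro: 4; S1 reads c1=2 → after 1×micro: 2; S2 reads c1=2 → after 1×micro: 2 ⇒ (c0=4, c1=2, c2=2)
[Gauss-Seidel] macro 10: S0 reads c0=4 → after 2×micro: 4; S1 reads c1=2 → after 1×micro: 2; S2 reads c1=2 → after 1×micro: 2 ⇒ (c0=4, c1=2, c2=2)

first divergence at macro-step: 1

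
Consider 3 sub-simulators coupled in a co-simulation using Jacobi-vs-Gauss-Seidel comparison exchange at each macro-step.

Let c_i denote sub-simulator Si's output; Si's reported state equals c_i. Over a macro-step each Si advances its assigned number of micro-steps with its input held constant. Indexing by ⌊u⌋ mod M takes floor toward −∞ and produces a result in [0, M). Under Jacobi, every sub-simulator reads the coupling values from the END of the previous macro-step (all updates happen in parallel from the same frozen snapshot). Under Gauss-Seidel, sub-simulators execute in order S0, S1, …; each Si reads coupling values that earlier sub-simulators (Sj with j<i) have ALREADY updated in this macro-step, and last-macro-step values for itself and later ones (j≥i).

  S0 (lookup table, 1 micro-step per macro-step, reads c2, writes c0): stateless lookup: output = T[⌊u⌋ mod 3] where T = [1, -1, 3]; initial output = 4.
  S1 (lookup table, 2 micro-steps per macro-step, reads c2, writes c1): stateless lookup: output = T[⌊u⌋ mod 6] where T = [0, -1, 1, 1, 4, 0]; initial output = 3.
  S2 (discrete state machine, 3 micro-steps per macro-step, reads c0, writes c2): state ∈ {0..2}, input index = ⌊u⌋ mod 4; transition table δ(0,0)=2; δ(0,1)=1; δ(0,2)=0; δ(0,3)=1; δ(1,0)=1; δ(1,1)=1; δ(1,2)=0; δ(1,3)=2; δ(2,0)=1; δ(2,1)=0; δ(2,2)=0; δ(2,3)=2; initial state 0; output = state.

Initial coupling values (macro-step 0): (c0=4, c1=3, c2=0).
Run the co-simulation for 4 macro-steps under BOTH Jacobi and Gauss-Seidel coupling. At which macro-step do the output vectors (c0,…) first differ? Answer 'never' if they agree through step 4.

[Jacobi] macro 1: S0 reads c2=0 → after 1×micro: 1; S1 reads c2=0 → after 2×micro: 0; S2 reads c0=4 → after 3×micro: 1 ⇒ (c0=1, c1=0, c2=1)
[Jacobi] macro 2: S0 reads c2=1 → after 1×micro: -1; S1 reads c2=1 → after 2×micro: -1; S2 reads c0=1 → after 3×micro: 1 ⇒ (c0=-1, c1=-1, c2=1)
[Jacobi] macro 3: S0 reads c2=1 → after 1×micro: -1; S1 reads c2=1 → after 2×micro: -1; S2 reads c0=-1 → after 3×micro: 2 ⇒ (c0=-1, c1=-1, c2=2)
[Jacobi] macro 4: S0 reads c2=2 → after 1×micro: 3; S1 reads c2=2 → after 2×micro: 1; S2 reads c0=-1 → after 3×micro: 2 ⇒ (c0=3, c1=1, c2=2)
[Gauss-Seidel] macro 1: S0 reads c2=0 → after 1×micro: 1; S1 reads c2=0 → after 2×micro: 0; S2 reads c0=1 → after 3×micro: 1 ⇒ (c0=1, c1=0, c2=1)
[Gauss-Seidel] macro 2: S0 reads c2=1 → after 1×micro: -1; S1 reads c2=1 → after 2×micro: -1; S2 reads c0=-1 → after 3×micro: 2 ⇒ (c0=-1, c1=-1, c2=2)
[Gauss-Seidel] macro 3: S0 reads c2=2 → after 1×micro: 3; S1 reads c2=2 → after 2×micro: 1; S2 reads c0=3 → after 3×micro: 2 ⇒ (c0=3, c1=1, c2=2)
[Gauss-Seidel] macro 4: S0 reads c2=2 → after 1×micro: 3; S1 reads c2=2 → after 2×micro: 1; S2 reads c0=3 → after 3×micro: 2 ⇒ (c0=3, c1=1, c2=2)

first divergence at macro-step: 2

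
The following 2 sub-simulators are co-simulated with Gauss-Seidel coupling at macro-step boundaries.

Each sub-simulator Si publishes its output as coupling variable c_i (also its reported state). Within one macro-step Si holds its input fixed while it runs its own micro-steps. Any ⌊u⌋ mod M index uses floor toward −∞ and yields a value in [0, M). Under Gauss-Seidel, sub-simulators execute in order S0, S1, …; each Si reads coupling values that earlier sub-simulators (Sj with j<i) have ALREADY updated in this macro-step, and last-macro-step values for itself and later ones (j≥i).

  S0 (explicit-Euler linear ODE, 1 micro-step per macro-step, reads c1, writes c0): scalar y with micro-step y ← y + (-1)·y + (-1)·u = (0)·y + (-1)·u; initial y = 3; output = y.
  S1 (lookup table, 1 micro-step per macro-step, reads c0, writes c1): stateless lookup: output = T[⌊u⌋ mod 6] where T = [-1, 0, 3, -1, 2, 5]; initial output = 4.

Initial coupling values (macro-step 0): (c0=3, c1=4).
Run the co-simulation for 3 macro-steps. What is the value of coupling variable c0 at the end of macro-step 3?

c0 at macro-step 3 = 1

macro 1: S0 reads c1=4 → after 1×micro: -4; S1 reads c0=-4 → after 1×micro: 3 ⇒ (c0=-4, c1=3)
macro 2: S0 reads c1=3 → after 1×micro: -3; S1 reads c0=-3 → after 1×micro: -1 ⇒ (c0=-3, c1=-1)
macro 3: S0 reads c1=-1 → after 1×micro: 1; S1 reads c0=1 → after 1×micro: 0 ⇒ (c0=1, c1=0)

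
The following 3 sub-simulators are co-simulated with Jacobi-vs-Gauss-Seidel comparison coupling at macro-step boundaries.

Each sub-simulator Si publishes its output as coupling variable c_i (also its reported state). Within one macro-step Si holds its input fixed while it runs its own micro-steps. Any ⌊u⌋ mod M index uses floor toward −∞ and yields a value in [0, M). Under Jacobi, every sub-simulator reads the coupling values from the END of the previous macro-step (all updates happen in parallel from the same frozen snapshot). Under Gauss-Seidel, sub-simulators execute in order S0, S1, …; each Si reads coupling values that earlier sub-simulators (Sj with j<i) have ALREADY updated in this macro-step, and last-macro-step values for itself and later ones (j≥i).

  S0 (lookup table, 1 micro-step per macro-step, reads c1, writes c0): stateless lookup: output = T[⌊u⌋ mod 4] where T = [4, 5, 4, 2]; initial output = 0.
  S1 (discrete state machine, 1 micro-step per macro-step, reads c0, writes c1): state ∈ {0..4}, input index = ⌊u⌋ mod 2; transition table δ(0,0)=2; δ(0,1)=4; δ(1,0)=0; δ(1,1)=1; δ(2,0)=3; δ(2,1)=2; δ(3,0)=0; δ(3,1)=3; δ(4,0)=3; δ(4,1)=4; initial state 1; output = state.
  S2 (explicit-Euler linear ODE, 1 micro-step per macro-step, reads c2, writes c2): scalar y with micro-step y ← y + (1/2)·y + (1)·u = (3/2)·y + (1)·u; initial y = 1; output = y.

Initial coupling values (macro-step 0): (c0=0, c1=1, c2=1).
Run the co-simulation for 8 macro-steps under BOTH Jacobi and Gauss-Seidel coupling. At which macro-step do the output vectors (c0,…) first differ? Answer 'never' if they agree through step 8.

first divergence at macro-step: 1

[Jacobi] macro 1: S0 reads c1=1 → after 1×micro: 5; S1 reads c0=0 → after 1×micro: 0; S2 reads c2=1 → after 1×micro: 5/2 ⇒ (c0=5, c1=0, c2=5/2)
[Jacobi] macro 2: S0 reads c1=0 → after 1×micro: 4; S1 reads c0=5 → after 1×micro: 4; S2 reads c2=5/2 → after 1×micro: 25/4 ⇒ (c0=4, c1=4, c2=25/4)
[Jacobi] macro 3: S0 reads c1=4 → after 1×micro: 4; S1 reads c0=4 → after 1×micro: 3; S2 reads c2=25/4 → after 1×micro: 125/8 ⇒ (c0=4, c1=3, c2=125/8)
[Jacobi] macro 4: S0 reads c1=3 → after 1×micro: 2; S1 reads c0=4 → after 1×micro: 0; S2 reads c2=125/8 → after 1×micro: 625/16 ⇒ (c0=2, c1=0, c2=625/16)
[Jacobi] macro 5: S0 reads c1=0 → after 1×micro: 4; S1 reads c0=2 → after 1×micro: 2; S2 reads c2=625/16 → after 1×micro: 3125/32 ⇒ (c0=4, c1=2, c2=3125/32)
[Jacobi] macro 6: S0 reads c1=2 → after 1×micro: 4; S1 reads c0=4 → after 1×micro: 3; S2 reads c2=3125/32 → after 1×micro: 15625/64 ⇒ (c0=4, c1=3, c2=15625/64)
[Jacobi] macro 7: S0 reads c1=3 → after 1×micro: 2; S1 reads c0=4 → after 1×micro: 0; S2 reads c2=15625/64 → after 1×micro: 78125/128 ⇒ (c0=2, c1=0, c2=78125/128)
[Jacobi] macro 8: S0 reads c1=0 → after 1×micro: 4; S1 reads c0=2 → after 1×micro: 2; S2 reads c2=78125/128 → after 1×micro: 390625/256 ⇒ (c0=4, c1=2, c2=390625/256)
[Gauss-Seidel] macro 1: S0 reads c1=1 → after 1×micro: 5; S1 reads c0=5 → after 1×micro: 1; S2 reads c2=1 → after 1×micro: 5/2 ⇒ (c0=5, c1=1, c2=5/2)
[Gauss-Seidel] macro 2: S0 reads c1=1 → after 1×micro: 5; S1 reads c0=5 → after 1×micro: 1; S2 reads c2=5/2 → after 1×micro: 25/4 ⇒ (c0=5, c1=1, c2=25/4)
[Gauss-Seidel] macro 3: S0 reads c1=1 → after 1×micro: 5; S1 reads c0=5 → after 1×micro: 1; S2 reads c2=25/4 → after 1×micro: 125/8 ⇒ (c0=5, c1=1, c2=125/8)
[Gauss-Seidel] macro 4: S0 reads c1=1 → after 1×micro: 5; S1 reads c0=5 → after 1×micro: 1; S2 reads c2=125/8 → after 1×micro: 625/16 ⇒ (c0=5, c1=1, c2=625/16)
[Gauss-Seidel] macro 5: S0 reads c1=1 → after 1×micro: 5; S1 reads c0=5 → after 1×micro: 1; S2 reads c2=625/16 → after 1×micro: 3125/32 ⇒ (c0=5, c1=1, c2=3125/32)
[Gauss-Seidel] macro 6: S0 reads c1=1 → after 1×micro: 5; S1 reads c0=5 → after 1×micro: 1; S2 reads c2=3125/32 → after 1×micro: 15625/64 ⇒ (c0=5, c1=1, c2=15625/64)
[Gauss-Seidel] macro 7: S0 reads c1=1 → after 1×micro: 5; S1 reads c0=5 → after 1×micro: 1; S2 reads c2=15625/64 → after 1×micro: 78125/128 ⇒ (c0=5, c1=1, c2=78125/128)
[Gauss-Seidel] macro 8: S0 reads c1=1 → after 1×micro: 5; S1 reads c0=5 → after 1×micro: 1; S2 reads c2=78125/128 → after 1×micro: 390625/256 ⇒ (c0=5, c1=1, c2=390625/256)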